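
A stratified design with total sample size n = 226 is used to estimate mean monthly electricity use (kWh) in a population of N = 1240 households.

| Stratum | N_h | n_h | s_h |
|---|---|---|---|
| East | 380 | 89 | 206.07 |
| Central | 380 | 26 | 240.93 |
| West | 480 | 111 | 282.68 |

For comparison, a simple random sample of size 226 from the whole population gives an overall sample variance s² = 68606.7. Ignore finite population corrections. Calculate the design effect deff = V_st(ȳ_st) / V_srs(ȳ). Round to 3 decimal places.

deff ≈ 1.194

V̂(ȳ_st) = Σ W_h² s_h²/n_h, with W_h = N_h/N and N = 1240:
  stratum East: (380/1240)²·206.07²/89 = 44.8088
  stratum Central: (380/1240)²·240.93²/26 = 209.668
  stratum West: (480/1240)²·282.68²/111 = 107.871
V_st = 362.348
V_srs = s²/n = 68606.7/226 = 303.569
deff = V_st / V_srs = 362.348/303.569 = 1.1936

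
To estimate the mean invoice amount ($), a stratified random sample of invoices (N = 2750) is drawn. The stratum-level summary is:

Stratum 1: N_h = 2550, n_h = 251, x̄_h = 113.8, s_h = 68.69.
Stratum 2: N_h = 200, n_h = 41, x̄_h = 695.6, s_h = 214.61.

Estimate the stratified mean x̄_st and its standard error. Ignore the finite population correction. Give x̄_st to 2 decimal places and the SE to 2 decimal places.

x̄_st ≈ 156.11, SE ≈ 4.70

x̄_st = Σ W_h x̄_h = (2550·113.8 + 200·695.6)/2750 = 156.11273
V̂(x̄_st) = Σ W_h² s_h²/n_h, with W_h = N_h/N and N = 2750:
  stratum 1: (2550/2750)²·68.69²/251 = 16.1632
  stratum 2: (200/2750)²·214.61²/41 = 5.9417
V̂(x̄_st) = 22.1049
SE(x̄_st) = √22.1049 = 4.70159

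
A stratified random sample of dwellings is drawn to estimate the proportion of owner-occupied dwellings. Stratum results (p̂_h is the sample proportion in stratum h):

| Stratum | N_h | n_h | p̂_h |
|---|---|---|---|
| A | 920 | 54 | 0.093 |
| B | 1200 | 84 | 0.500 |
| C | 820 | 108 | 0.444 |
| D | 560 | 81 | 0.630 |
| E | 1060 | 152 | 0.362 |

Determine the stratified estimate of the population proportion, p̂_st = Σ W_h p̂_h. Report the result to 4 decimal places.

p̂_st ≈ 0.3917

N = 4560; stratum weights W_h = N_h/N.
p̂_st = Σ W_h p̂_h = (920·0.093 + 1200·0.500 + 820·0.444 + 560·0.630 + 1060·0.362)/4560 = 0.39170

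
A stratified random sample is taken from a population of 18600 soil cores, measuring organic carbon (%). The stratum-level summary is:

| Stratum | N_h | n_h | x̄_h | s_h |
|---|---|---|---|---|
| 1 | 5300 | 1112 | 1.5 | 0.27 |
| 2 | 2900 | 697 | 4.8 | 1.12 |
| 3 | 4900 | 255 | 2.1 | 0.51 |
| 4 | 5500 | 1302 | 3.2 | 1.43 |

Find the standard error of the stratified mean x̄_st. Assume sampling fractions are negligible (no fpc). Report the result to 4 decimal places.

SE(x̄_st) ≈ 0.0160

V̂(x̄_st) = Σ W_h² s_h²/n_h, with W_h = N_h/N and N = 18600:
  stratum 1: (5300/18600)²·0.27²/1112 = 5.3229e-06
  stratum 2: (2900/18600)²·1.12²/697 = 4.37495e-05
  stratum 3: (4900/18600)²·0.51²/255 = 7.07891e-05
  stratum 4: (5500/18600)²·1.43²/1302 = 0.000137328
V̂(x̄_st) = 0.00025719
SE(x̄_st) = √0.00025719 = 0.0160371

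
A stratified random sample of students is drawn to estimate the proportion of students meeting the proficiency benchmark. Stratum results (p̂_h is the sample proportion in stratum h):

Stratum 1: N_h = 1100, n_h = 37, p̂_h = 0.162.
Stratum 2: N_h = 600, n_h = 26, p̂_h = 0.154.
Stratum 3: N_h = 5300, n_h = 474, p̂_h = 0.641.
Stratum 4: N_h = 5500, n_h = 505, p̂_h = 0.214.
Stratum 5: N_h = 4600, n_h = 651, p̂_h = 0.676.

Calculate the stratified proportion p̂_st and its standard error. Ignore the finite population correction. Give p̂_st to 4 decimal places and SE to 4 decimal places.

N = 17100; stratum weights W_h = N_h/N.
p̂_st = Σ W_h p̂_h = (1100·0.162 + 600·0.154 + 5300·0.641 + 5500·0.214 + 4600·0.676)/17100 = 0.46518
V̂(p̂_st) = Σ W_h² p̂_h(1−p̂_h)/(n_h−1):
  stratum 1: (1100/17100)²·0.162·0.838/36 = 1.56045e-05
  stratum 2: (600/17100)²·0.154·0.846/25 = 6.41596e-06
  stratum 3: (5300/17100)²·0.641·0.359/473 = 4.67359e-05
  stratum 4: (5500/17100)²·0.214·0.786/504 = 3.45254e-05
  stratum 5: (4600/17100)²·0.676·0.324/650 = 2.43838e-05
V̂(p̂_st) = 0.000127666; SE = √V̂ = 0.0112989

p̂_st ≈ 0.4652, SE ≈ 0.0113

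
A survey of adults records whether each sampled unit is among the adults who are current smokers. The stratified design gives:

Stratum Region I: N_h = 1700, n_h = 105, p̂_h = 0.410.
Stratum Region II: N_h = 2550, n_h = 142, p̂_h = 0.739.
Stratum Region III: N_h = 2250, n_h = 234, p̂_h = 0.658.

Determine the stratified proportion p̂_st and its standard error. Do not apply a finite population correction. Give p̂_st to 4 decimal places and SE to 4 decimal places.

N = 6500; stratum weights W_h = N_h/N.
p̂_st = Σ W_h p̂_h = (1700·0.410 + 2550·0.739 + 2250·0.658)/6500 = 0.62492
V̂(p̂_st) = Σ W_h² p̂_h(1−p̂_h)/(n_h−1):
  stratum Region I: (1700/6500)²·0.410·0.590/104 = 0.000159101
  stratum Region II: (2550/6500)²·0.739·0.261/141 = 0.000210533
  stratum Region III: (2250/6500)²·0.658·0.342/233 = 0.000115727
V̂(p̂_st) = 0.000485361; SE = √V̂ = 0.0220309

p̂_st ≈ 0.6249, SE ≈ 0.0220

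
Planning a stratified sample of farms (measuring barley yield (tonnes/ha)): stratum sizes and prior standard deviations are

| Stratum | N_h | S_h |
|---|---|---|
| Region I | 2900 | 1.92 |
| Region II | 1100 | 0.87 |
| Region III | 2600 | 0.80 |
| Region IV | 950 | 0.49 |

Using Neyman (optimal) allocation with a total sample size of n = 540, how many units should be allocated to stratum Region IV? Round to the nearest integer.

Neyman allocation: n_h = n · N_h S_h / Σ N_i S_i, with n = 540.
  stratum Region I: N_h·S_h = 2900·1.92 = 5568.00
  stratum Region II: N_h·S_h = 1100·0.87 = 957.00
  stratum Region III: N_h·S_h = 2600·0.80 = 2080.00
  stratum Region IV: N_h·S_h = 950·0.49 = 465.50
Σ N_h S_h = 9070.50
n for stratum Region IV = 540·465.50/9070.50 = 27.713 → 28

28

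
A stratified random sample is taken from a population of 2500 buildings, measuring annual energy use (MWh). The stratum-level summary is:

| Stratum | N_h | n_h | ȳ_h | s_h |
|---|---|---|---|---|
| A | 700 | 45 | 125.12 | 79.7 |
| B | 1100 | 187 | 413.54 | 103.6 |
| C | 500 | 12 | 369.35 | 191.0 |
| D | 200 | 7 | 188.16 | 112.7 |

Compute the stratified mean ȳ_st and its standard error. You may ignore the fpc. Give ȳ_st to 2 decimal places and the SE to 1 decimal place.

ȳ_st = Σ W_h ȳ_h = (700·125.12 + 1100·413.54 + 500·369.35 + 200·188.16)/2500 = 305.91400
V̂(ȳ_st) = Σ W_h² s_h²/n_h, with W_h = N_h/N and N = 2500:
  stratum A: (700/2500)²·79.7²/45 = 11.0668
  stratum B: (1100/2500)²·103.6²/187 = 11.1118
  stratum C: (500/2500)²·191.0²/12 = 121.603
  stratum D: (200/2500)²·112.7²/7 = 11.6126
V̂(ȳ_st) = 155.394
SE(ȳ_st) = √155.394 = 12.4657

ȳ_st ≈ 305.91, SE ≈ 12.5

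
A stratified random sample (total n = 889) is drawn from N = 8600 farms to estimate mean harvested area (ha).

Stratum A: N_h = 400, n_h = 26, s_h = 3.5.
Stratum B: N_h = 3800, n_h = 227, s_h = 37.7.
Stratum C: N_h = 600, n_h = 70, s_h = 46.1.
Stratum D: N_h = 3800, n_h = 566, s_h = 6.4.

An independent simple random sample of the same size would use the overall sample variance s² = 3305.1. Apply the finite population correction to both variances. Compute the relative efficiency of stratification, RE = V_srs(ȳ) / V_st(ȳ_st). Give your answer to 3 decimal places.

RE ≈ 2.578

V̂(ȳ_st) = Σ W_h² (1 − n_h/N_h) s_h²/n_h, with W_h = N_h/N and N = 8600:
  stratum A: (400/8600)²·(1 − 26/400)·3.5²/26 = 0.00095301
  stratum B: (3800/8600)²·(1 − 227/3800)·37.7²/227 = 1.14941
  stratum C: (600/8600)²·(1 − 70/600)·46.1²/70 = 0.130537
  stratum D: (3800/8600)²·(1 − 566/3800)·6.4²/566 = 0.0120246
V_st = 1.29293
V_srs = (1 − 889/8600)·3305.1/889 = 3.33346
Relative efficiency = V_srs / V_st = 3.33346/1.29293 = 2.5782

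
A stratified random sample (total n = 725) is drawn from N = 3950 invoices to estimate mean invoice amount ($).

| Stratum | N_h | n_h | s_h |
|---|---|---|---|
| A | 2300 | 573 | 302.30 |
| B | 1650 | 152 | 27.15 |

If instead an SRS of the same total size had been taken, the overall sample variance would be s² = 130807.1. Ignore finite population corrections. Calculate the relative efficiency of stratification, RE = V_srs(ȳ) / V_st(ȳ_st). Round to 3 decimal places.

V̂(ȳ_st) = Σ W_h² s_h²/n_h, with W_h = N_h/N and N = 3950:
  stratum A: (2300/3950)²·302.30²/573 = 54.0733
  stratum B: (1650/3950)²·27.15²/152 = 0.846194
V_st = 54.9195
V_srs = s²/n = 130807.1/725 = 180.424
Relative efficiency = V_srs / V_st = 180.424/54.9195 = 3.2852

RE ≈ 3.285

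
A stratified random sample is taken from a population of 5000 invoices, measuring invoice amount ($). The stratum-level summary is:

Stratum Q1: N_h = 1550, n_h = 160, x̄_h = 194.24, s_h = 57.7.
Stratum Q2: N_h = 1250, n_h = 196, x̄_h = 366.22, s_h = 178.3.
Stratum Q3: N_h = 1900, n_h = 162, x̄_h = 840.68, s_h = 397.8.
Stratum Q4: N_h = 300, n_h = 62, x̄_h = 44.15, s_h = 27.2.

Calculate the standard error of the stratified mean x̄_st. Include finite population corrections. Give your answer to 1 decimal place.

V̂(x̄_st) = Σ W_h² (1 − n_h/N_h) s_h²/n_h, with W_h = N_h/N and N = 5000:
  stratum Q1: (1550/5000)²·(1 − 160/1550)·57.7²/160 = 1.79324
  stratum Q2: (1250/5000)²·(1 − 196/1250)·178.3²/196 = 8.54786
  stratum Q3: (1900/5000)²·(1 − 162/1900)·397.8²/162 = 129.026
  stratum Q4: (300/5000)²·(1 − 62/300)·27.2²/62 = 0.0340804
V̂(x̄_st) = 139.401
SE(x̄_st) = √139.401 = 11.8068

SE(x̄_st) ≈ 11.8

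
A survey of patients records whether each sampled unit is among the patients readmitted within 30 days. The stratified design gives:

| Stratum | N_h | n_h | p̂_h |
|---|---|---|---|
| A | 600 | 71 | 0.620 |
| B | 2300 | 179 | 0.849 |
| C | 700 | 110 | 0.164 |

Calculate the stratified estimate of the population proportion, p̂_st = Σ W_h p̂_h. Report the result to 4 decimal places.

p̂_st ≈ 0.6776

N = 3600; stratum weights W_h = N_h/N.
p̂_st = Σ W_h p̂_h = (600·0.620 + 2300·0.849 + 700·0.164)/3600 = 0.67764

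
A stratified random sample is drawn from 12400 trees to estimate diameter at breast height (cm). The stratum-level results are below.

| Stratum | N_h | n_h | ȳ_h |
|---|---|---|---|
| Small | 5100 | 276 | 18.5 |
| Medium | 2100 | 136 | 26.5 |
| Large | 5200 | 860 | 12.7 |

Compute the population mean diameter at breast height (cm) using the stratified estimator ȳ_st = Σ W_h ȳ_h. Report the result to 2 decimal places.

N = Σ N_h = 12400. Stratum weights W_h = N_h/N.
ȳ_st = (5100·18.5 + 2100·26.5 + 5200·12.7) / 12400 = 17.4226

ȳ_st ≈ 17.42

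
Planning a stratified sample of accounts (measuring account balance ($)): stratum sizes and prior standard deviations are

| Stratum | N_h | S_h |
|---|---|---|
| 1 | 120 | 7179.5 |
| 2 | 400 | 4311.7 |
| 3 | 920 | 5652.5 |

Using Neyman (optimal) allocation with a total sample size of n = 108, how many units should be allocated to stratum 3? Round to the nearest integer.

Neyman allocation: n_h = n · N_h S_h / Σ N_i S_i, with n = 108.
  stratum 1: N_h·S_h = 120·7179.5 = 861540.00
  stratum 2: N_h·S_h = 400·4311.7 = 1724680.00
  stratum 3: N_h·S_h = 920·5652.5 = 5200300.00
Σ N_h S_h = 7786520.00
n for stratum 3 = 108·5200300.00/7786520.00 = 72.129 → 72

72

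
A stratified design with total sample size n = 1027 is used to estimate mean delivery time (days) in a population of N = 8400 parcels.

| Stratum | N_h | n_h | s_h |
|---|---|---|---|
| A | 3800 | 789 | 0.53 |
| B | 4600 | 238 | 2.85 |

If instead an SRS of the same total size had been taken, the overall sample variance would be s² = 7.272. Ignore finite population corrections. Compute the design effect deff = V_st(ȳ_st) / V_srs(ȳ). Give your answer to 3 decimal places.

V̂(ȳ_st) = Σ W_h² s_h²/n_h, with W_h = N_h/N and N = 8400:
  stratum A: (3800/8400)²·0.53²/789 = 7.2859e-05
  stratum B: (4600/8400)²·2.85²/238 = 0.0102346
V_st = 0.0103074
V_srs = s²/n = 7.272/1027 = 0.00708082
deff = V_st / V_srs = 0.0103074/0.00708082 = 1.4557

deff ≈ 1.456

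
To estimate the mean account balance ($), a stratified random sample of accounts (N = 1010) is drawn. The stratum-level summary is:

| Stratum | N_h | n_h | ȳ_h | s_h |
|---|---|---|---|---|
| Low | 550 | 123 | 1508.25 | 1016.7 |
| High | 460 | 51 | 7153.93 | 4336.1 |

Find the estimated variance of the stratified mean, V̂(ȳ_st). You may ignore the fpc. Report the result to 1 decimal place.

V̂(ȳ_st) = Σ W_h² s_h²/n_h, with W_h = N_h/N and N = 1010:
  stratum Low: (550/1010)²·1016.7²/123 = 2492.09
  stratum High: (460/1010)²·4336.1²/51 = 76471.8
V̂(ȳ_st) = 78963.9

V̂(ȳ_st) ≈ 78963.9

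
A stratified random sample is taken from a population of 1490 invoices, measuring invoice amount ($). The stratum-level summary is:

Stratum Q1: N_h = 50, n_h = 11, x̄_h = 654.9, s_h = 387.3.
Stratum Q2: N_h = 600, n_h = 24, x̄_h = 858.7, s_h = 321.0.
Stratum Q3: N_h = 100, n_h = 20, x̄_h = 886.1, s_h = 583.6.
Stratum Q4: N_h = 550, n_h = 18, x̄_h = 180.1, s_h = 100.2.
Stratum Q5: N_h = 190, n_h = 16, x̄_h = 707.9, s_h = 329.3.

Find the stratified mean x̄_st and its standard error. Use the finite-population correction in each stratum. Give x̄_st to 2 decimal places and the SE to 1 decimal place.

x̄_st = Σ W_h x̄_h = (50·654.9 + 600·858.7 + 100·886.1 + 550·180.1 + 190·707.9)/1490 = 583.98054
V̂(x̄_st) = Σ W_h² (1 − n_h/N_h) s_h²/n_h, with W_h = N_h/N and N = 1490:
  stratum Q1: (50/1490)²·(1 − 11/50)·387.3²/11 = 11.9775
  stratum Q2: (600/1490)²·(1 − 24/600)·321.0²/24 = 668.344
  stratum Q3: (100/1490)²·(1 − 20/100)·583.6²/20 = 61.3646
  stratum Q4: (550/1490)²·(1 − 18/550)·100.2²/18 = 73.5131
  stratum Q5: (190/1490)²·(1 − 16/190)·329.3²/16 = 100.924
V̂(x̄_st) = 916.123
SE(x̄_st) = √916.123 = 30.2675

x̄_st ≈ 583.98, SE ≈ 30.3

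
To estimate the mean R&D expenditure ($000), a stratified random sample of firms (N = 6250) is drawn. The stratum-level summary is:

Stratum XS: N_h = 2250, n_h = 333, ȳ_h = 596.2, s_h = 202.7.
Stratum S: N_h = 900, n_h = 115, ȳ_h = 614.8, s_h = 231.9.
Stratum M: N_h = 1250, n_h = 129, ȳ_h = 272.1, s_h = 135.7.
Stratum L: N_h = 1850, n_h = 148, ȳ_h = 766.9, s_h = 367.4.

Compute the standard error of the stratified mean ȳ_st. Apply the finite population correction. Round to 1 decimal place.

V̂(ȳ_st) = Σ W_h² (1 − n_h/N_h) s_h²/n_h, with W_h = N_h/N and N = 6250:
  stratum XS: (2250/6250)²·(1 − 333/2250)·202.7²/333 = 13.6241
  stratum S: (900/6250)²·(1 − 115/900)·231.9²/115 = 8.45777
  stratum M: (1250/6250)²·(1 − 129/1250)·135.7²/129 = 5.12066
  stratum L: (1850/6250)²·(1 − 148/1850)·367.4²/148 = 73.517
V̂(ȳ_st) = 100.72
SE(ȳ_st) = √100.72 = 10.0359

SE(ȳ_st) ≈ 10.0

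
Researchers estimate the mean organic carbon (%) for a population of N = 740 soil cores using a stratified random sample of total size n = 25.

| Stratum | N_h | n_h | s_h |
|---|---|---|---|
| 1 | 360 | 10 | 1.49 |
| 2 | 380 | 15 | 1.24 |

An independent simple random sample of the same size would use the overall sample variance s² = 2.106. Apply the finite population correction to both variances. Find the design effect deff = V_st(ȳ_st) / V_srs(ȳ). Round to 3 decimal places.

deff ≈ 0.947

V̂(ȳ_st) = Σ W_h² (1 − n_h/N_h) s_h²/n_h, with W_h = N_h/N and N = 740:
  stratum 1: (360/740)²·(1 − 10/360)·1.49²/10 = 0.0510834
  stratum 2: (380/740)²·(1 − 15/380)·1.24²/15 = 0.0259636
V_st = 0.077047
V_srs = (1 − 25/740)·2.106/25 = 0.0813941
deff = V_st / V_srs = 0.077047/0.0813941 = 0.9466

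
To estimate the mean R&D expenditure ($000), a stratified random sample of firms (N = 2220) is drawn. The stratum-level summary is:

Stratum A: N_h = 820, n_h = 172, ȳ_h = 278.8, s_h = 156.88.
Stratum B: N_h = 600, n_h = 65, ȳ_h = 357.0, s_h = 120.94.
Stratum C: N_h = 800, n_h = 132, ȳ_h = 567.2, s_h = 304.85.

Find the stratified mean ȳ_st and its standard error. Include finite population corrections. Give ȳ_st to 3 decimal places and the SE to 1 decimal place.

ȳ_st ≈ 403.863, SE ≈ 10.3

ȳ_st = Σ W_h ȳ_h = (820·278.8 + 600·357.0 + 800·567.2)/2220 = 403.86306
V̂(ȳ_st) = Σ W_h² (1 − n_h/N_h) s_h²/n_h, with W_h = N_h/N and N = 2220:
  stratum A: (820/2220)²·(1 − 172/820)·156.88²/172 = 15.4273
  stratum B: (600/2220)²·(1 − 65/600)·120.94²/65 = 14.6563
  stratum C: (800/2220)²·(1 − 132/800)·304.85²/132 = 76.3412
V̂(ȳ_st) = 106.425
SE(ȳ_st) = √106.425 = 10.3162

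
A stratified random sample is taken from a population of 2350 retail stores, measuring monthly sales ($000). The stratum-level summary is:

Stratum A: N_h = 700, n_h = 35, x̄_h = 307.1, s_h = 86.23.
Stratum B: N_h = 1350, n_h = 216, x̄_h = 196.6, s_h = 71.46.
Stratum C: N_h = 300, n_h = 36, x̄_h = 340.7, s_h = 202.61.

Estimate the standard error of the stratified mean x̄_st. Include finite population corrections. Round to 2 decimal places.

SE(x̄_st) ≈ 6.39

V̂(x̄_st) = Σ W_h² (1 − n_h/N_h) s_h²/n_h, with W_h = N_h/N and N = 2350:
  stratum A: (700/2350)²·(1 − 35/700)·86.23²/35 = 17.9074
  stratum B: (1350/2350)²·(1 − 216/1350)·71.46²/216 = 6.55365
  stratum C: (300/2350)²·(1 − 36/300)·202.61²/36 = 16.3534
V̂(x̄_st) = 40.8145
SE(x̄_st) = √40.8145 = 6.38862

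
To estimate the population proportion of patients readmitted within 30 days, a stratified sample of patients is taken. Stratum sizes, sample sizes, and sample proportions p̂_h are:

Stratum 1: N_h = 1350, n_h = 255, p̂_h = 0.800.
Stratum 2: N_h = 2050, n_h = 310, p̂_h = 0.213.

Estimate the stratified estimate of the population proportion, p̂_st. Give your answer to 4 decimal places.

N = 3400; stratum weights W_h = N_h/N.
p̂_st = Σ W_h p̂_h = (1350·0.800 + 2050·0.213)/3400 = 0.44607

p̂_st ≈ 0.4461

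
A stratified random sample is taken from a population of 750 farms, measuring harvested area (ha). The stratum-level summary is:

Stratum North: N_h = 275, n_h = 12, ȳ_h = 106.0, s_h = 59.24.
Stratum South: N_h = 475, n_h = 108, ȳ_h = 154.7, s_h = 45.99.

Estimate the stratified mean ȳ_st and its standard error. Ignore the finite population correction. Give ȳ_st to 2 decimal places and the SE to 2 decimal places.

ȳ_st = Σ W_h ȳ_h = (275·106.0 + 475·154.7)/750 = 136.84333
V̂(ȳ_st) = Σ W_h² s_h²/n_h, with W_h = N_h/N and N = 750:
  stratum North: (275/750)²·59.24²/12 = 39.318
  stratum South: (475/750)²·45.99²/108 = 7.85539
V̂(ȳ_st) = 47.1734
SE(ȳ_st) = √47.1734 = 6.86829

ȳ_st ≈ 136.84, SE ≈ 6.87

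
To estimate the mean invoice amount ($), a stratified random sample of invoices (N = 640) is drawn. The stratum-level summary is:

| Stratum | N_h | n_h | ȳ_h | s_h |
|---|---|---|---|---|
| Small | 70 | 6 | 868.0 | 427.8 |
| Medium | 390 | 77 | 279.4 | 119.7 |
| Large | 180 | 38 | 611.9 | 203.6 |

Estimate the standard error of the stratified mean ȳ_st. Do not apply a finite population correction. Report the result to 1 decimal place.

V̂(ȳ_st) = Σ W_h² s_h²/n_h, with W_h = N_h/N and N = 640:
  stratum Small: (70/640)²·427.8²/6 = 364.894
  stratum Medium: (390/640)²·119.7²/77 = 69.0982
  stratum Large: (180/640)²·203.6²/38 = 86.2893
V̂(ȳ_st) = 520.281
SE(ȳ_st) = √520.281 = 22.8097

SE(ȳ_st) ≈ 22.8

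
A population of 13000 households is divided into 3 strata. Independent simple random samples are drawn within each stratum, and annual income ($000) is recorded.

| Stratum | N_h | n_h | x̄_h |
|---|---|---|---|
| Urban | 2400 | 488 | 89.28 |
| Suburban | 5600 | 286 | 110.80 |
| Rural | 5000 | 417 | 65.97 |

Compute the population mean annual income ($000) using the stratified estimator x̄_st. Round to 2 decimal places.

N = Σ N_h = 13000. Stratum weights W_h = N_h/N.
x̄_st = (2400·89.28 + 5600·110.80 + 5000·65.97) / 13000 = 89.5848

x̄_st ≈ 89.58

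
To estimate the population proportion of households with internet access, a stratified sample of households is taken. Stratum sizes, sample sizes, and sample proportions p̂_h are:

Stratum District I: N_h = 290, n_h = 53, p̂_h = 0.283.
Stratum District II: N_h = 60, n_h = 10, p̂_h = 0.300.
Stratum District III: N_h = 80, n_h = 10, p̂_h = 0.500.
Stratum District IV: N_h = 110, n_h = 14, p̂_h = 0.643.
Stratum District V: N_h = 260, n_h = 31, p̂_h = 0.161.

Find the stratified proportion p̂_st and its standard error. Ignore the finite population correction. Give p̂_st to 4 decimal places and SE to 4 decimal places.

p̂_st ≈ 0.3158, SE ≈ 0.0416

N = 800; stratum weights W_h = N_h/N.
p̂_st = Σ W_h p̂_h = (290·0.283 + 60·0.300 + 80·0.500 + 110·0.643 + 260·0.161)/800 = 0.31583
V̂(p̂_st) = Σ W_h² p̂_h(1−p̂_h)/(n_h−1):
  stratum District I: (290/800)²·0.283·0.717/52 = 0.000512765
  stratum District II: (60/800)²·0.300·0.700/9 = 0.00013125
  stratum District III: (80/800)²·0.500·0.500/9 = 0.000277778
  stratum District IV: (110/800)²·0.643·0.357/13 = 0.000333842
  stratum District V: (260/800)²·0.161·0.839/30 = 0.000475591
V̂(p̂_st) = 0.00173123; SE = √V̂ = 0.041608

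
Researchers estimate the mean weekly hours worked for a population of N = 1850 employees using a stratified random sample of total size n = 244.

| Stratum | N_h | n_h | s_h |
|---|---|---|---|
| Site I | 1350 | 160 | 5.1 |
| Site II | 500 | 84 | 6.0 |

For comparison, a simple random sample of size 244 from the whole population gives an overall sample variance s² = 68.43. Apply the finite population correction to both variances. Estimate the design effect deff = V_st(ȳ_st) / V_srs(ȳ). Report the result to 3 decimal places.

V̂(ȳ_st) = Σ W_h² (1 − n_h/N_h) s_h²/n_h, with W_h = N_h/N and N = 1850:
  stratum Site I: (1350/1850)²·(1 − 160/1350)·5.1²/160 = 0.0763058
  stratum Site II: (500/1850)²·(1 − 84/500)·6.0²/84 = 0.0260461
V_st = 0.102352
V_srs = (1 − 244/1850)·68.43/244 = 0.243462
deff = V_st / V_srs = 0.102352/0.243462 = 0.4204

deff ≈ 0.420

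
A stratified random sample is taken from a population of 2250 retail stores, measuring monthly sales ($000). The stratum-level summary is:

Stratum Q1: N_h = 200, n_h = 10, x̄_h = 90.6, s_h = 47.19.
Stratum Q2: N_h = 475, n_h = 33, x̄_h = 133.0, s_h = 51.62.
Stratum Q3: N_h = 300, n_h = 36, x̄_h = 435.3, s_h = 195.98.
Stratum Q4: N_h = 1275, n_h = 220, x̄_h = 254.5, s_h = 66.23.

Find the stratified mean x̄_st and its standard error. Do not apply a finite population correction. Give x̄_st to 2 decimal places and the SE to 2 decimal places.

x̄_st = Σ W_h x̄_h = (200·90.6 + 475·133.0 + 300·435.3 + 1275·254.5)/2250 = 238.38778
V̂(x̄_st) = Σ W_h² s_h²/n_h, with W_h = N_h/N and N = 2250:
  stratum Q1: (200/2250)²·47.19²/10 = 1.75952
  stratum Q2: (475/2250)²·51.62²/33 = 3.59869
  stratum Q3: (300/2250)²·195.98²/36 = 18.967
  stratum Q4: (1275/2250)²·66.23²/220 = 6.40239
V̂(x̄_st) = 30.7276
SE(x̄_st) = √30.7276 = 5.54325

x̄_st ≈ 238.39, SE ≈ 5.54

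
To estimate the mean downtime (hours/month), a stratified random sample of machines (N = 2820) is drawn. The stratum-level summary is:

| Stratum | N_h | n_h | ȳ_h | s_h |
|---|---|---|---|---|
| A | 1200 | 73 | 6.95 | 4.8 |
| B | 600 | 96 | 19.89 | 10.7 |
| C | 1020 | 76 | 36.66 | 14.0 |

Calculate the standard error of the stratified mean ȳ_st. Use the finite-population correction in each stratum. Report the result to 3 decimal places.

SE(ȳ_st) ≈ 0.641

V̂(ȳ_st) = Σ W_h² (1 − n_h/N_h) s_h²/n_h, with W_h = N_h/N and N = 2820:
  stratum A: (1200/2820)²·(1 − 73/1200)·4.8²/73 = 0.0536743
  stratum B: (600/2820)²·(1 − 96/600)·10.7²/96 = 0.0453503
  stratum C: (1020/2820)²·(1 − 76/1020)·14.0²/76 = 0.31226
V̂(ȳ_st) = 0.411285
SE(ȳ_st) = √0.411285 = 0.641315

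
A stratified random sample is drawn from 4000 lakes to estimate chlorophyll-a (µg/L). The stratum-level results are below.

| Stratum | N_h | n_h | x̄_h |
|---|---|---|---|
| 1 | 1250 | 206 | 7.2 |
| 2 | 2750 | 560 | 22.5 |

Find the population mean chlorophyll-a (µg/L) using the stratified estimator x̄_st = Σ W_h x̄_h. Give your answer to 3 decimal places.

x̄_st ≈ 17.719

N = Σ N_h = 4000. Stratum weights W_h = N_h/N.
x̄_st = (1250·7.2 + 2750·22.5) / 4000 = 17.71875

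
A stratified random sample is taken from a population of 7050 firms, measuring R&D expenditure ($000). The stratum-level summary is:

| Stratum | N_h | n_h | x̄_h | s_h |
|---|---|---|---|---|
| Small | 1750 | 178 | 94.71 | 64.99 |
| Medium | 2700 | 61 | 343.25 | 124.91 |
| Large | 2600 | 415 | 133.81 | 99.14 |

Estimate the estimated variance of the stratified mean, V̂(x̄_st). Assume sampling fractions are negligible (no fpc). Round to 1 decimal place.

V̂(x̄_st) = Σ W_h² s_h²/n_h, with W_h = N_h/N and N = 7050:
  stratum Small: (1750/7050)²·64.99²/178 = 1.46208
  stratum Medium: (2700/7050)²·124.91²/61 = 37.5158
  stratum Large: (2600/7050)²·99.14²/415 = 3.2212
V̂(x̄_st) = 42.1991

V̂(x̄_st) ≈ 42.2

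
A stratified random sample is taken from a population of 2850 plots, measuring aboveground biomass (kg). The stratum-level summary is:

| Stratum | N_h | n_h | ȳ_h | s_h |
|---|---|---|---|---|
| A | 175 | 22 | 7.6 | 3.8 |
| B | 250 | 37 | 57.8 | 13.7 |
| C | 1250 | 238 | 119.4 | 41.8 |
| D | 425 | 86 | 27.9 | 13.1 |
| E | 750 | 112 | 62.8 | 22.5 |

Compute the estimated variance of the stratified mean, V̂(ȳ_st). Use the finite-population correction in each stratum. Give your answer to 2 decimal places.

V̂(ȳ_st) ≈ 1.48

V̂(ȳ_st) = Σ W_h² (1 − n_h/N_h) s_h²/n_h, with W_h = N_h/N and N = 2850:
  stratum A: (175/2850)²·(1 − 22/175)·3.8²/22 = 0.00216364
  stratum B: (250/2850)²·(1 − 37/250)·13.7²/37 = 0.0332559
  stratum C: (1250/2850)²·(1 − 238/1250)·41.8²/238 = 1.14334
  stratum D: (425/2850)²·(1 − 86/425)·13.1²/86 = 0.0353951
  stratum E: (750/2850)²·(1 − 112/750)·22.5²/112 = 0.26628
V̂(ȳ_st) = 1.48044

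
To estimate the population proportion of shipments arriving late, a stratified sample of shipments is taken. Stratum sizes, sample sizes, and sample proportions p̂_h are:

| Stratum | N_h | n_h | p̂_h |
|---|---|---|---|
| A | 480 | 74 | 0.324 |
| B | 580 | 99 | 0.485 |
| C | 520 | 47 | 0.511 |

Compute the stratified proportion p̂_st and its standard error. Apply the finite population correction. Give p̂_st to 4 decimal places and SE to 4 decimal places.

N = 1580; stratum weights W_h = N_h/N.
p̂_st = Σ W_h p̂_h = (480·0.324 + 580·0.485 + 520·0.511)/1580 = 0.44465
V̂(p̂_st) = Σ W_h² (1 − n_h/N_h) p̂_h(1−p̂_h)/(n_h−1):
  stratum A: (480/1580)²·(1 − 74/480)·0.324·0.676/73 = 0.000234219
  stratum B: (580/1580)²·(1 − 99/580)·0.485·0.515/98 = 0.000284827
  stratum C: (520/1580)²·(1 − 47/520)·0.511·0.489/46 = 0.000535208
V̂(p̂_st) = 0.00105425; SE = √V̂ = 0.0324693

p̂_st ≈ 0.4446, SE ≈ 0.0325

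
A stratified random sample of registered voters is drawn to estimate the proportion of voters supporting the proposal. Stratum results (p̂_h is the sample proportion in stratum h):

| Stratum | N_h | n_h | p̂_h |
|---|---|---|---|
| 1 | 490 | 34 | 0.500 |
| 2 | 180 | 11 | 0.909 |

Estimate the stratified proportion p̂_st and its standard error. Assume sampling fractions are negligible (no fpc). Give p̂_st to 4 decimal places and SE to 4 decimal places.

N = 670; stratum weights W_h = N_h/N.
p̂_st = Σ W_h p̂_h = (490·0.500 + 180·0.909)/670 = 0.60988
V̂(p̂_st) = Σ W_h² p̂_h(1−p̂_h)/(n_h−1):
  stratum 1: (490/670)²·0.500·0.500/33 = 0.00405199
  stratum 2: (180/670)²·0.909·0.091/10 = 0.000597036
V̂(p̂_st) = 0.00464903; SE = √V̂ = 0.0681838

p̂_st ≈ 0.6099, SE ≈ 0.0682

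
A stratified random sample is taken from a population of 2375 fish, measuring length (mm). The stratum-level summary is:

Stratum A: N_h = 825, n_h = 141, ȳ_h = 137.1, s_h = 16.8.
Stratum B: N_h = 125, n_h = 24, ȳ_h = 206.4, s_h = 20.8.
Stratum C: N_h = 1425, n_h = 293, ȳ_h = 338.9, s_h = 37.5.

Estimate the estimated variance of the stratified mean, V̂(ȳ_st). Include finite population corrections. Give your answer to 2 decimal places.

V̂(ȳ_st) ≈ 1.61

V̂(ȳ_st) = Σ W_h² (1 − n_h/N_h) s_h²/n_h, with W_h = N_h/N and N = 2375:
  stratum A: (825/2375)²·(1 − 141/825)·16.8²/141 = 0.200254
  stratum B: (125/2375)²·(1 − 24/125)·20.8²/24 = 0.0403478
  stratum C: (1425/2375)²·(1 − 293/1425)·37.5²/293 = 1.37255
V̂(ȳ_st) = 1.61315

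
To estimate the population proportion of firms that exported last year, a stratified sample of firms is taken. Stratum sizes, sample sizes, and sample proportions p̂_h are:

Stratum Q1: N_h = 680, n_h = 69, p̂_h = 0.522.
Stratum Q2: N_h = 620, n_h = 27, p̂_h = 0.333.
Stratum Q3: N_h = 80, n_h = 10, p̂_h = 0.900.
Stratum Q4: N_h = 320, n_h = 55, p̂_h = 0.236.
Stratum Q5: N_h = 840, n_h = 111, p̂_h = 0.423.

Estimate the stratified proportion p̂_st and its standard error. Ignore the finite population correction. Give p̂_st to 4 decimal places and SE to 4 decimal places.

N = 2540; stratum weights W_h = N_h/N.
p̂_st = Σ W_h p̂_h = (680·0.522 + 620·0.333 + 80·0.900 + 320·0.236 + 840·0.423)/2540 = 0.41900
V̂(p̂_st) = Σ W_h² p̂_h(1−p̂_h)/(n_h−1):
  stratum Q1: (680/2540)²·0.522·0.478/68 = 0.00026299
  stratum Q2: (620/2540)²·0.333·0.667/26 = 0.000508994
  stratum Q3: (80/2540)²·0.900·0.100/9 = 9.92002e-06
  stratum Q4: (320/2540)²·0.236·0.764/54 = 5.29961e-05
  stratum Q5: (840/2540)²·0.423·0.577/110 = 0.000242669
V̂(p̂_st) = 0.00107757; SE = √V̂ = 0.0328264

p̂_st ≈ 0.4190, SE ≈ 0.0328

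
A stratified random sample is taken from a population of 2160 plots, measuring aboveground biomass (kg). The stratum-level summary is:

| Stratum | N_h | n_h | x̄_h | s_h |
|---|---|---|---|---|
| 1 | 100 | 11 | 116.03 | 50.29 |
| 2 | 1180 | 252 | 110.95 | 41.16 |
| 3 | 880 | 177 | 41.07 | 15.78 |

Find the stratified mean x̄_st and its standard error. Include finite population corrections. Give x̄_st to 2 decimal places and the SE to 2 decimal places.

x̄_st ≈ 82.72, SE ≈ 1.48

x̄_st = Σ W_h x̄_h = (100·116.03 + 1180·110.95 + 880·41.07)/2160 = 82.71556
V̂(x̄_st) = Σ W_h² (1 − n_h/N_h) s_h²/n_h, with W_h = N_h/N and N = 2160:
  stratum 1: (100/2160)²·(1 − 11/100)·50.29²/11 = 0.438584
  stratum 2: (1180/2160)²·(1 − 252/1180)·41.16²/252 = 1.57788
  stratum 3: (880/2160)²·(1 − 177/880)·15.78²/177 = 0.18654
V̂(x̄_st) = 2.203
SE(x̄_st) = √2.203 = 1.48425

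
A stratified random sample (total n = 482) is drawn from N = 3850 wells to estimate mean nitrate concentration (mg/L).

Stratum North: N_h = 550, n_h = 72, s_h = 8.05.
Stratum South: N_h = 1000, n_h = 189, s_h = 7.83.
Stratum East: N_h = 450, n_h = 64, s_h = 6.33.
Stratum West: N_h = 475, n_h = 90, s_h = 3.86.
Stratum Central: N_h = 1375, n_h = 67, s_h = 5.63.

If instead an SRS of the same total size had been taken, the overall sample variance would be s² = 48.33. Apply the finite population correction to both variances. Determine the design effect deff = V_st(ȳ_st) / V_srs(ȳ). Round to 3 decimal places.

deff ≈ 1.146

V̂(ȳ_st) = Σ W_h² (1 − n_h/N_h) s_h²/n_h, with W_h = N_h/N and N = 3850:
  stratum North: (550/3850)²·(1 − 72/550)·8.05²/72 = 0.0159635
  stratum South: (1000/3850)²·(1 − 189/1000)·7.83²/189 = 0.0177485
  stratum East: (450/3850)²·(1 − 64/450)·6.33²/64 = 0.00733679
  stratum West: (475/3850)²·(1 − 90/475)·3.86²/90 = 0.00204251
  stratum Central: (1375/3850)²·(1 − 67/1375)·5.63²/67 = 0.0574025
V_st = 0.100494
V_srs = (1 − 482/3850)·48.33/482 = 0.0877165
deff = V_st / V_srs = 0.100494/0.0877165 = 1.1457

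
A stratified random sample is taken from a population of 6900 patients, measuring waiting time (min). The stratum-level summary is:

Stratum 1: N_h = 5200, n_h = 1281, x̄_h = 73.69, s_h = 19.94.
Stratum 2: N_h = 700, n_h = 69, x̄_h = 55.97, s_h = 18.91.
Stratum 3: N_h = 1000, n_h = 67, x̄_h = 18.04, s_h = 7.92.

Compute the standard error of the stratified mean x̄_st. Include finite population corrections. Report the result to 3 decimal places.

V̂(x̄_st) = Σ W_h² (1 − n_h/N_h) s_h²/n_h, with W_h = N_h/N and N = 6900:
  stratum 1: (5200/6900)²·(1 − 1281/5200)·19.94²/1281 = 0.132856
  stratum 2: (700/6900)²·(1 − 69/700)·18.91²/69 = 0.0480799
  stratum 3: (1000/6900)²·(1 − 67/1000)·7.92²/67 = 0.0183467
V̂(x̄_st) = 0.199283
SE(x̄_st) = √0.199283 = 0.446411

SE(x̄_st) ≈ 0.446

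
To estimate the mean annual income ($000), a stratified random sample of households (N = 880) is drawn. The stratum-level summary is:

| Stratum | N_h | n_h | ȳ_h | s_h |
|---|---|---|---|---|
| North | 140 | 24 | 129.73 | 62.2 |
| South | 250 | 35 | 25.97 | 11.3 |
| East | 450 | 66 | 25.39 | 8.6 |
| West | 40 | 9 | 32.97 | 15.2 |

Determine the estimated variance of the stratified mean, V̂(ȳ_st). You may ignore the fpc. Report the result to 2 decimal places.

V̂(ȳ_st) ≈ 4.72

V̂(ȳ_st) = Σ W_h² s_h²/n_h, with W_h = N_h/N and N = 880:
  stratum North: (140/880)²·62.2²/24 = 4.08
  stratum South: (250/880)²·11.3²/35 = 0.294445
  stratum East: (450/880)²·8.6²/66 = 0.29303
  stratum West: (40/880)²·15.2²/9 = 0.0530395
V̂(ȳ_st) = 4.72052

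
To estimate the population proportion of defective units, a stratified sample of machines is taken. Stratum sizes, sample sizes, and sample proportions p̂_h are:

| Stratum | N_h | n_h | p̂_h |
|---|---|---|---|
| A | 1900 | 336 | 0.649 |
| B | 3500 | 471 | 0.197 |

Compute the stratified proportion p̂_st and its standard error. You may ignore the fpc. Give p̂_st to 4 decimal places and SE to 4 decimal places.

N = 5400; stratum weights W_h = N_h/N.
p̂_st = Σ W_h p̂_h = (1900·0.649 + 3500·0.197)/5400 = 0.35604
V̂(p̂_st) = Σ W_h² p̂_h(1−p̂_h)/(n_h−1):
  stratum A: (1900/5400)²·0.649·0.351/335 = 8.41834e-05
  stratum B: (3500/5400)²·0.197·0.803/470 = 0.000141394
V̂(p̂_st) = 0.000225578; SE = √V̂ = 0.0150193

p̂_st ≈ 0.3560, SE ≈ 0.0150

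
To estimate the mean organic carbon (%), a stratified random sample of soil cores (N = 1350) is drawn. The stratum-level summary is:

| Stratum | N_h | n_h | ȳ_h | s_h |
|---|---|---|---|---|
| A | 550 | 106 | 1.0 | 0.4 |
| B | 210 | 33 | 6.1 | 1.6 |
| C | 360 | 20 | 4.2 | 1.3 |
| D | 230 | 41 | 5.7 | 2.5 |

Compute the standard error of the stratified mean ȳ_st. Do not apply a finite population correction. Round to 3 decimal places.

V̂(ȳ_st) = Σ W_h² s_h²/n_h, with W_h = N_h/N and N = 1350:
  stratum A: (550/1350)²·0.4²/106 = 0.000250537
  stratum B: (210/1350)²·1.6²/33 = 0.00187714
  stratum C: (360/1350)²·1.3²/20 = 0.00600889
  stratum D: (230/1350)²·2.5²/41 = 0.0044247
V̂(ȳ_st) = 0.0125613
SE(ȳ_st) = √0.0125613 = 0.112077

SE(ȳ_st) ≈ 0.112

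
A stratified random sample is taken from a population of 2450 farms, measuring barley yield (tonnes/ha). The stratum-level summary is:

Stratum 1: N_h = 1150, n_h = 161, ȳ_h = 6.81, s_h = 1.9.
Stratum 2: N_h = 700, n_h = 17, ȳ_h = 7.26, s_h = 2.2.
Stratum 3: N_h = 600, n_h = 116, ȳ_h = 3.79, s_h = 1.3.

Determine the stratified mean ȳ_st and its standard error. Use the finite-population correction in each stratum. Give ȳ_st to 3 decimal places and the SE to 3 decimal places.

ȳ_st = Σ W_h ȳ_h = (1150·6.81 + 700·7.26 + 600·3.79)/2450 = 6.19898
V̂(ȳ_st) = Σ W_h² (1 − n_h/N_h) s_h²/n_h, with W_h = N_h/N and N = 2450:
  stratum 1: (1150/2450)²·(1 − 161/1150)·1.9²/161 = 0.00424857
  stratum 2: (700/2450)²·(1 − 17/700)·2.2²/17 = 0.0226769
  stratum 3: (600/2450)²·(1 − 116/600)·1.3²/116 = 0.000704844
V̂(ȳ_st) = 0.0276303
SE(ȳ_st) = √0.0276303 = 0.166224

ȳ_st ≈ 6.199, SE ≈ 0.166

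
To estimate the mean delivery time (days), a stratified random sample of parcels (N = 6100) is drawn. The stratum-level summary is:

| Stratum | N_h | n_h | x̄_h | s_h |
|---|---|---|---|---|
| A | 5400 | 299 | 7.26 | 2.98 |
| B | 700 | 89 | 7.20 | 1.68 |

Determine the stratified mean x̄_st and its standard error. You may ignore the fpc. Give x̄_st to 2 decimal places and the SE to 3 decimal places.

x̄_st ≈ 7.25, SE ≈ 0.154

x̄_st = Σ W_h x̄_h = (5400·7.26 + 700·7.20)/6100 = 7.25311
V̂(x̄_st) = Σ W_h² s_h²/n_h, with W_h = N_h/N and N = 6100:
  stratum A: (5400/6100)²·2.98²/299 = 0.023275
  stratum B: (700/6100)²·1.68²/89 = 0.000417604
V̂(x̄_st) = 0.0236926
SE(x̄_st) = √0.0236926 = 0.153924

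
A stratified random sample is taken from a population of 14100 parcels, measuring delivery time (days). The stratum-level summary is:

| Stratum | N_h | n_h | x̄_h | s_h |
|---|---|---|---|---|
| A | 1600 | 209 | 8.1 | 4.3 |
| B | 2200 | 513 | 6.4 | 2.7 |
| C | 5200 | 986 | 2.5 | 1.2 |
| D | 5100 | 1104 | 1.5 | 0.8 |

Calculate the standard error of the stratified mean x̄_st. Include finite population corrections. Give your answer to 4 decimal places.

V̂(x̄_st) = Σ W_h² (1 − n_h/N_h) s_h²/n_h, with W_h = N_h/N and N = 14100:
  stratum A: (1600/14100)²·(1 − 209/1600)·4.3²/209 = 0.000990375
  stratum B: (2200/14100)²·(1 − 513/2200)·2.7²/513 = 0.000265283
  stratum C: (5200/14100)²·(1 − 986/5200)·1.2²/986 = 0.00016097
  stratum D: (5100/14100)²·(1 − 1104/5100)·0.8²/1104 = 5.94249e-05
V̂(x̄_st) = 0.00147605
SE(x̄_st) = √0.00147605 = 0.0384194

SE(x̄_st) ≈ 0.0384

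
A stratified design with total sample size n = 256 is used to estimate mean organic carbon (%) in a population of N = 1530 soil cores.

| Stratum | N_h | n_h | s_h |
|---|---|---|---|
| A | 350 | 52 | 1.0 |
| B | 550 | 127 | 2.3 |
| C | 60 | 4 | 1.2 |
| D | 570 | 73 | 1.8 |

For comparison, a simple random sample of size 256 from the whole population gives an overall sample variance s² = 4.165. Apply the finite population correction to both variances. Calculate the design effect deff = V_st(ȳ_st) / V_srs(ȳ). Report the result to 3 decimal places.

deff ≈ 0.803

V̂(ȳ_st) = Σ W_h² (1 − n_h/N_h) s_h²/n_h, with W_h = N_h/N and N = 1530:
  stratum A: (350/1530)²·(1 − 52/350)·1.0²/52 = 0.000856837
  stratum B: (550/1530)²·(1 − 127/550)·2.3²/127 = 0.00413973
  stratum C: (60/1530)²·(1 − 4/60)·1.2²/4 = 0.000516724
  stratum D: (570/1530)²·(1 − 73/570)·1.8²/73 = 0.00537119
V_st = 0.0108845
V_srs = (1 − 256/1530)·4.165/256 = 0.0135473
deff = V_st / V_srs = 0.0108845/0.0135473 = 0.8034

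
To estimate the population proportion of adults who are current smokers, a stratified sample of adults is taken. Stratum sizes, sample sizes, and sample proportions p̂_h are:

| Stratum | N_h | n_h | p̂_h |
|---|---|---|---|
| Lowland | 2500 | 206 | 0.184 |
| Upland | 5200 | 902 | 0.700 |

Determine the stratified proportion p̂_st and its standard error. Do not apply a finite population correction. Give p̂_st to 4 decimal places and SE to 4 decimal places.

N = 7700; stratum weights W_h = N_h/N.
p̂_st = Σ W_h p̂_h = (2500·0.184 + 5200·0.700)/7700 = 0.53247
V̂(p̂_st) = Σ W_h² p̂_h(1−p̂_h)/(n_h−1):
  stratum Lowland: (2500/7700)²·0.184·0.816/205 = 7.72063e-05
  stratum Upland: (5200/7700)²·0.700·0.300/901 = 0.000106297
V̂(p̂_st) = 0.000183503; SE = √V̂ = 0.0135463

p̂_st ≈ 0.5325, SE ≈ 0.0135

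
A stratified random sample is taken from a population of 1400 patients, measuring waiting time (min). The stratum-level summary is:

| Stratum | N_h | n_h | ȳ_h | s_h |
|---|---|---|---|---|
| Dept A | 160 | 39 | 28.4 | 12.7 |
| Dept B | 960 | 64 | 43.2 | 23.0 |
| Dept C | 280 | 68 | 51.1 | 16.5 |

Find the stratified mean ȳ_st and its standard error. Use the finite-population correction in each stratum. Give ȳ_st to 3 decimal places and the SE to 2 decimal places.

ȳ_st ≈ 43.089, SE ≈ 1.95

ȳ_st = Σ W_h ȳ_h = (160·28.4 + 960·43.2 + 280·51.1)/1400 = 43.08857
V̂(ȳ_st) = Σ W_h² (1 − n_h/N_h) s_h²/n_h, with W_h = N_h/N and N = 1400:
  stratum Dept A: (160/1400)²·(1 − 39/160)·12.7²/39 = 0.04085
  stratum Dept B: (960/1400)²·(1 − 64/960)·23.0²/64 = 3.62743
  stratum Dept C: (280/1400)²·(1 − 68/280)·16.5²/68 = 0.121254
V̂(ȳ_st) = 3.78953
SE(ȳ_st) = √3.78953 = 1.94667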